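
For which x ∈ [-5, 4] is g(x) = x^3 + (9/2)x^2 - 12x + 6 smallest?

1

The derivative is 3x^2 + 9x - 12, which vanishes at x = -4 and x = 1.
Compare values at every candidate in [-5, 4]: g(-5) = 107/2,  g(-4) = 62,  g(1) = -1/2,  g(4) = 94.
Hence the absolute minimum is -1/2 at x = 1.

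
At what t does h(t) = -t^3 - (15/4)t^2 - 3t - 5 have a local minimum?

-2

h'(t) = -3t^2 - (15/2)t - 3 = 0 at t = -2, -1/2.
Since h''(t) = -6t - 15/2, we get h''(-2) = 9/2 > 0 ⇒ local minimum; h''(-1/2) = -9/2 < 0 ⇒ local maximum.
The local minimum is h(-2) = -6.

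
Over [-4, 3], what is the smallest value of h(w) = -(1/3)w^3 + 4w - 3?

Differentiating, h'(w) = -w^2 + 4; which vanishes at w = -2 and w = 2.
Evaluating at the critical points and endpoints: h(-4) = 7/3, h(-2) = -25/3, h(2) = 7/3, h(3) = 0.
Hence the absolute minimum is -25/3 at w = -2.

-25/3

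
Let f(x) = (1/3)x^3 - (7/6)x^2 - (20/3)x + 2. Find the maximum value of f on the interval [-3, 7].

f'(x) = x^2 - (7/3)x - 20/3, which vanishes at x = -5/3 and x = 4.
Compare values at every candidate in [-3, 7]: f(-3) = 5/2; f(-5/3) = 1349/162; f(4) = -22; f(7) = 25/2.
The maximum over the interval is 25/2, attained at x = 7.

25/2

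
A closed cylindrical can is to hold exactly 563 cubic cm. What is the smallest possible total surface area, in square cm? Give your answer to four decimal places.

377.4448

With radius r and height h, πr²h = 563 so h = 563/(πr²), and S(r) = 2πr² + 2πrh = 2πr² + 2·563/r.
S'(r) = 4πr − 2·563/r² = 0 ⇒ r³ = 563/(2π), so r ≈ 4.4748 and h = 2r ≈ 8.9497.
S''(r) = 4π + 4·563/r³ > 0, so this is the minimum; S ≈ 377.4448.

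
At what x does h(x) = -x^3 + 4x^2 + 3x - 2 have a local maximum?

3

h'(x) = -3x^2 + 8x + 3 = 0 at x = -1/3, 3.
h''(x) = -6x + 8. h''(-1/3) = 10 > 0 ⇒ local minimum; h''(3) = -10 < 0 ⇒ local maximum.
So the local maximum value is h(3) = 16.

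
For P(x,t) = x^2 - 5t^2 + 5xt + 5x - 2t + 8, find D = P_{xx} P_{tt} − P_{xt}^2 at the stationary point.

∂P/∂x = 2x + 5t + 5 = 0 and ∂P/∂t = 5x - 10t - 2 = 0, so (x, t) = (-8/9, -29/45).
The Hessian has P_{xx} = 2, P_{tt} = -10, P_{xt} = 5, giving D = -45 < 0, so the point is a saddle point.
D = (2)·(-10) − (5)^2 = -45.

-45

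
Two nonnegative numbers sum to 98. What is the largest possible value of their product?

With x + y = 98, the product is P(x) = x(98 − x).
P'(x) = 98 − 2x = 0 gives x = 49; P'' = −2 < 0, so this is the maximum.
P = 49·49 = 2401.

2401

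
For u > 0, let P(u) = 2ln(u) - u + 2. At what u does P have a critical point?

2

P'(u) = 2/u − 1 = 0 gives u = 2.
P''(u) = -2/u², which is negative for u > 0, so this is a local maximum.
P(2) = 2·ln(2) - 2 + 2 ≈ 1.3863.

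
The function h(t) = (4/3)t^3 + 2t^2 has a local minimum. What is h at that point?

Critical points: h'(t) = 4t^2 + 4t vanishes at t = -1, 0.
Since h''(t) = 8t + 4, we get h''(-1) = -4 < 0 ⇒ local maximum; h''(0) = 4 > 0 ⇒ local minimum.
So the local minimum value is h(0) = 0.

0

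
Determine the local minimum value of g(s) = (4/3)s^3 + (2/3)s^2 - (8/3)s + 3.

Critical points: g'(s) = 4s^2 + (4/3)s - 8/3 vanishes at s = -1, 2/3.
g''(s) = 8s + 4/3. g''(-1) = -20/3 < 0 ⇒ local maximum; g''(2/3) = 20/3 > 0 ⇒ local minimum.
Thus g has its local minimum at s = 2/3, with value 155/81.

155/81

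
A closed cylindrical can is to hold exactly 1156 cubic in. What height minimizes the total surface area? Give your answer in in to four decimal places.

11.3751

With radius r and height h, πr²h = 1156 so h = 1156/(πr²), and S(r) = 2πr² + 2πrh = 2πr² + 2·1156/r.
S'(r) = 4πr − 2·1156/r² = 0 ⇒ r³ = 1156/(2π), so r ≈ 5.6876 and h = 2r ≈ 11.3751.
S''(r) = 4π + 4·1156/r³ > 0, so this is the minimum; S ≈ 609.7518.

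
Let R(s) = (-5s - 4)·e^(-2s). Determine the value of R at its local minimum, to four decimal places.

-4.5553

By the product rule, R'(s) = (10s + 3)·e^(-2s). Since e^(-2s) > 0, the only critical point is s = -3/10.
R''(-3/10) has the same sign as 10 > 0, so this is a local minimum.
R(-3/10) = (-5/2)·e^(3/5) ≈ -4.5553.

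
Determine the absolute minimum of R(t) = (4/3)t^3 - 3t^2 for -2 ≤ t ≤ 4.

-68/3

Differentiating, R'(t) = 4t^2 - 6t; which vanishes at t = 0 and t = 3/2.
Candidates: R(-2) = -68/3,  R(0) = 0,  R(3/2) = -9/4,  R(4) = 112/3.
So the minimum is R(-2) = -68/3.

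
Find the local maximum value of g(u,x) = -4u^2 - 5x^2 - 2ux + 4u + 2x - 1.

∂g/∂u = -8u - 2x + 4 = 0 and ∂g/∂x = -2u - 10x + 2 = 0, so (u, x) = (9/19, 2/19).
The Hessian has g_{uu} = -8, g_{xx} = -10, g_{ux} = -2, giving D = 76 > 0 with g_{uu} < 0, so the point is a local maximum.
g(9/19, 2/19) = 1/19.

1/19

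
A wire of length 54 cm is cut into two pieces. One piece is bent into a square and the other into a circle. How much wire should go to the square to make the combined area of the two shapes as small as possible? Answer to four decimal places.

Let x be the length used for the square. Square side x/4; circle radius (54−x)/(2π).
A(x) = (x/4)² + π·((54−x)/(2π))² = x²/16 + (54−x)²/(4π) for 0 ≤ x ≤ 54. A'(x) = x/8 − (54−x)/(2π) = 0 gives x = 4·54/(π+4) ≈ 30.2454.
A'' = 1/8 + 1/(2π) > 0, so this gives the minimum combined area; x ≈ 30.2454 cm to the square.

30.2454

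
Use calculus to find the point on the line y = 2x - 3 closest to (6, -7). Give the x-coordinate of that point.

Minimize D(x)^2 = (x - 6)^2 + (2x + 4)^2.
d/dx[D^2] = 2(x - 6) + 2·2·(2x + 4) = 0 ⇒ x = -2/5.
Then y = -19/5 and the distance is √(256/5) ≈ 7.1554.

-2/5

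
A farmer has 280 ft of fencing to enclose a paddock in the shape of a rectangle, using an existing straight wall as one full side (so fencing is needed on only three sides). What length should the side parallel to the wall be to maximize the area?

140

Let the sides perpendicular to the wall have length x and the parallel side y, so 2x + y = 280 and the area is A = xy = x(280 − 2x).
A'(x) = 280 − 4x = 0 gives x = 70, and A''(x) = −4 < 0 confirms a maximum.
Then y = 280 − 2·70 = 140 and A = 9800.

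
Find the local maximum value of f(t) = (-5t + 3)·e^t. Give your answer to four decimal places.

Differentiating with the product rule gives f'(t) = (-5t - 2)·e^t. Since e^t > 0, the only critical point is t = -2/5.
f''(-2/5) has the same sign as -5 < 0, so this is a local maximum.
f(-2/5) = (5)·e^(-2/5) ≈ 3.3516.

3.3516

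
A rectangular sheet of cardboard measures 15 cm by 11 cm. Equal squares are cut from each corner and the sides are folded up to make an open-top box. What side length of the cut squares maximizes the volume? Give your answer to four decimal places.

2.0911

With cut size x, the volume is V(x) = x(15 − 2x)(11 − 2x) for 0 < x < 5.5.
V'(x) = 12x^2 − 104x + 165. Setting V'(x) = 0 gives x ≈ 2.0911 (the root in (0, 5.5)).
V''(x) = 24x − 104 is negative there, so this is the maximum; V ≈ 154.2261.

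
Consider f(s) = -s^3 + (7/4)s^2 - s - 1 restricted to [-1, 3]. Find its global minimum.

-61/4

Differentiating, f'(s) = -3s^2 + (7/2)s - 1; which vanishes at s = 1/2 and s = 2/3.
Evaluating at the critical points and endpoints: f(-1) = 11/4; f(1/2) = -19/16; f(2/3) = -32/27; f(3) = -61/4.
So the minimum is f(3) = -61/4.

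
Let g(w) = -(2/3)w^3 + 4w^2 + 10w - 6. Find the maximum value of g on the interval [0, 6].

The derivative is -2w^2 + 8w + 10, whose only zero in [0, 6] is w = 5.
Candidates: g(0) = -6, g(5) = 182/3, g(6) = 54.
So the maximum is g(5) = 182/3.

182/3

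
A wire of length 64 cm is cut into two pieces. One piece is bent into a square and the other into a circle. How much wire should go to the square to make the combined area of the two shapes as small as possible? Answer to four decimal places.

35.8463

Let x be the length used for the square. Square side x/4; circle radius (64−x)/(2π).
A(x) = (x/4)² + π·((64−x)/(2π))² = x²/16 + (64−x)²/(4π) for 0 ≤ x ≤ 64. A'(x) = x/8 − (64−x)/(2π) = 0 gives x = 4·64/(π+4) ≈ 35.8463.
A'' = 1/8 + 1/(2π) > 0, so this gives the minimum combined area; x ≈ 35.8463 cm to the square.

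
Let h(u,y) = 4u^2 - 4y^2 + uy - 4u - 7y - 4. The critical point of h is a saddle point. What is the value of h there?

∂h/∂u = 8u + y - 4 = 0 and ∂h/∂y = u - 8y - 7 = 0, so (u, y) = (3/5, -4/5).
The Hessian has h_{uu} = 8, h_{yy} = -8, h_{uy} = 1, giving D = -65 < 0, so the point is a saddle point.
h(3/5, -4/5) = -12/5.

-12/5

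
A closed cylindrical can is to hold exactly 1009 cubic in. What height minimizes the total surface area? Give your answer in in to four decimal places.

With radius r and height h, πr²h = 1009 so h = 1009/(πr²), and S(r) = 2πr² + 2πrh = 2πr² + 2·1009/r.
S'(r) = 4πr − 2·1009/r² = 0 ⇒ r³ = 1009/(2π), so r ≈ 5.4355 and h = 2r ≈ 10.8709.
S''(r) = 4π + 4·1009/r³ > 0, so this is the minimum; S ≈ 556.8976.

10.8709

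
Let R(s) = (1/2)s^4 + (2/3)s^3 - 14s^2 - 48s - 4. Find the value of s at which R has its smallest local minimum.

4

Critical points: R'(s) = 2s^3 + 2s^2 - 28s - 48 vanishes at s = -3, -2, 4.
R''(s) = 6s^2 + 4s - 28. R''(-3) = 14 > 0 ⇒ local minimum; R''(-2) = -12 < 0 ⇒ local maximum; R''(4) = 84 > 0 ⇒ local minimum.
The smallest local minimum is R(4) = -748/3.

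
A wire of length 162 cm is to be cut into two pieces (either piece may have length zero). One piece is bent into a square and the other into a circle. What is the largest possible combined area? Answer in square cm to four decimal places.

Let x be the length used for the square. Square side x/4; circle radius (162−x)/(2π).
A(x) = (x/4)² + π·((162−x)/(2π))² = x²/16 + (162−x)²/(4π) for 0 ≤ x ≤ 162. A'(x) = x/8 − (162−x)/(2π) = 0 gives x = 4·162/(π+4) ≈ 90.7361.
A'' > 0, so the interior critical point is a minimum; the maximum is at an endpoint. A(0) = 2088.4312 and A(162) = 1640.2500, so the largest area is 2088.4312.

2088.4312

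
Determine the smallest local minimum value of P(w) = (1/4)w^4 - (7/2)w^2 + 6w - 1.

-121/4

P'(w) = w^3 - 7w + 6. Setting P'(w) = 0 gives w ∈ {-3, 1, 2}.
P''(w) = 3w^2 - 7. P''(-3) = 20 > 0 ⇒ local minimum; P''(1) = -4 < 0 ⇒ local maximum; P''(2) = 5 > 0 ⇒ local minimum.
So the smallest local minimum value is P(-3) = -121/4.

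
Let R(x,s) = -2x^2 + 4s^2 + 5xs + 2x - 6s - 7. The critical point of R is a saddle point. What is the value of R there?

-395/57

∂R/∂x = -4x + 5s + 2 = 0 and ∂R/∂s = 5x + 8s - 6 = 0, so (x, s) = (46/57, 14/57).
The Hessian has R_{xx} = -4, R_{ss} = 8, R_{xs} = 5, giving D = -57 < 0, so the point is a saddle point.
R(46/57, 14/57) = -395/57.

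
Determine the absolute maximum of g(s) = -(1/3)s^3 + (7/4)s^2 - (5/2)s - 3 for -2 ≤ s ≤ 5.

35/3

Differentiating, g'(s) = -s^2 + (7/2)s - 5/2; which vanishes at s = 1 and s = 5/2.
Evaluating at the critical points and endpoints: g(-2) = 35/3, g(1) = -49/12, g(5/2) = -169/48, g(5) = -161/12.
The maximum over the interval is 35/3, attained at s = -2.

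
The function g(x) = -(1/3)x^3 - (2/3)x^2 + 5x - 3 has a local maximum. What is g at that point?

g'(x) = -x^2 - (4/3)x + 5. Setting g'(x) = 0 gives x ∈ {-3, 5/3}.
Second-derivative test with g''(x) = -2x - 4/3: g''(-3) = 14/3 > 0 ⇒ local minimum; g''(5/3) = -14/3 < 0 ⇒ local maximum.
So the local maximum value is g(5/3) = 157/81.

157/81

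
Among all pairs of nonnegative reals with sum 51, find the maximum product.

2601/4

With x + y = 51, the product is P(x) = x(51 − x).
P'(x) = 51 − 2x = 0 gives x = 51/2; P'' = −2 < 0, so this is the maximum.
P = 51/2·51/2 = 2601/4.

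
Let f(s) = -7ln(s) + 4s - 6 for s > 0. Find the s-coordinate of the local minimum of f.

7/4

f'(s) = -7/s + 4 = 0 gives s = 7/4.
f''(s) = 7/s², which is positive for s > 0, so this is a local minimum.
f(7/4) = -7·ln(7/4) + 7 - 6 ≈ -2.9173.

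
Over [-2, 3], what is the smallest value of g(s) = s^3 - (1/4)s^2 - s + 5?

-2

The derivative is 3s^2 - (1/2)s - 1, which vanishes at s = -1/2 and s = 2/3.
Compare values at every candidate in [-2, 3]: g(-2) = -2, g(-1/2) = 85/16, g(2/3) = 122/27, g(3) = 107/4.
The minimum over the interval is -2, attained at s = -2.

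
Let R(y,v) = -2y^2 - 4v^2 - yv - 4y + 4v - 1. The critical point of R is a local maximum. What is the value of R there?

81/31

∂R/∂y = -4y - v - 4 = 0 and ∂R/∂v = -y - 8v + 4 = 0, so (y, v) = (-36/31, 20/31).
The Hessian has R_{yy} = -4, R_{vv} = -8, R_{yv} = -1, giving D = 31 > 0 with R_{yy} < 0, so the point is a local maximum.
R(-36/31, 20/31) = 81/31.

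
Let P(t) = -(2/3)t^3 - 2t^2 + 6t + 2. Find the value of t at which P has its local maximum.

1

Critical points: P'(t) = -2t^2 - 4t + 6 vanishes at t = -3, 1.
Second-derivative test with P''(t) = -4t - 4: P''(-3) = 8 > 0 ⇒ local minimum; P''(1) = -8 < 0 ⇒ local maximum.
The local maximum is P(1) = 16/3.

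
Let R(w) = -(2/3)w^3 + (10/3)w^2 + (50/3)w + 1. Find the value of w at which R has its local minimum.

-5/3

Critical points: R'(w) = -2w^2 + (20/3)w + 50/3 vanishes at w = -5/3, 5.
Second-derivative test with R''(w) = -4w + 20/3: R''(-5/3) = 40/3 > 0 ⇒ local minimum; R''(5) = -40/3 < 0 ⇒ local maximum.
Thus R has its local minimum at w = -5/3, with value -1169/81.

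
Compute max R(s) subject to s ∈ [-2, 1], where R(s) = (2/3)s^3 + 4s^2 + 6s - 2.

26/3

R'(s) = 2s^2 + 8s + 6, whose only zero in [-2, 1] is s = -1.
Compare values at every candidate in [-2, 1]: R(-2) = -10/3,  R(-1) = -14/3,  R(1) = 26/3.
The maximum over the interval is 26/3, attained at s = 1.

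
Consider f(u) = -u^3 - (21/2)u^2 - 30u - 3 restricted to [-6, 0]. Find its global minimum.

-3

f'(u) = -3u^2 - 21u - 30, which vanishes at u = -5 and u = -2.
Evaluating at the critical points and endpoints: f(-6) = 15,  f(-5) = 19/2,  f(-2) = 23,  f(0) = -3.
The minimum over the interval is -3, attained at u = 0.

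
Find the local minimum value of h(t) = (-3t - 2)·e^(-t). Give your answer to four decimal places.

Differentiating with the product rule gives h'(t) = (3t - 1)·e^(-t). Since e^(-t) > 0, the only critical point is t = 1/3.
h''(1/3) has the same sign as 3 > 0, so this is a local minimum.
h(1/3) = (-3)·e^(-1/3) ≈ -2.1496.

-2.1496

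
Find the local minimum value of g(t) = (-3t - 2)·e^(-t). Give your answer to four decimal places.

-2.1496

g'(t) = (-3)·e^(-t) + (-3t - 2)·(-1)·e^(-t) = (3t - 1)·e^(-t). Since e^(-t) > 0, the only critical point is t = 1/3.
g''(1/3) has the same sign as 3 > 0, so this is a local minimum.
g(1/3) = (-3)·e^(-1/3) ≈ -2.1496.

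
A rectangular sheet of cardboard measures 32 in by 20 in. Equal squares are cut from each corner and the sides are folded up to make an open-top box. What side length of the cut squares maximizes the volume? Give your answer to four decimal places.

4.0000

With cut size x, the volume is V(x) = x(32 − 2x)(20 − 2x) for 0 < x < 10.
V'(x) = 12x^2 − 208x + 640. Setting V'(x) = 0 gives x ≈ 4.0000 (the root in (0, 10)).
V''(x) = 24x − 208 is negative there, so this is the maximum; V ≈ 1152.0000.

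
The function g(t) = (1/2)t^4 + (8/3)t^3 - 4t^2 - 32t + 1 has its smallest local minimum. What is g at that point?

g'(t) = 2t^3 + 8t^2 - 8t - 32 = 0 at t = -4, -2, 2.
Since g''(t) = 6t^2 + 16t - 8, we get g''(-4) = 24 > 0 ⇒ local minimum; g''(-2) = -16 < 0 ⇒ local maximum; g''(2) = 48 > 0 ⇒ local minimum.
Thus g has its smallest local minimum at t = 2, with value -149/3.

-149/3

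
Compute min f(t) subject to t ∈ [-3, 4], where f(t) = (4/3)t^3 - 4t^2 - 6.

f'(t) = 4t^2 - 8t, which vanishes at t = 0 and t = 2.
Candidates: f(-3) = -78, f(0) = -6, f(2) = -34/3, f(4) = 46/3.
Hence the absolute minimum is -78 at t = -3.

-78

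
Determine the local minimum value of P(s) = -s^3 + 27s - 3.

Critical points: P'(s) = -3s^2 + 27 vanishes at s = -3, 3.
Since P''(s) = -6s, we get P''(-3) = 18 > 0 ⇒ local minimum; P''(3) = -18 < 0 ⇒ local maximum.
Thus P has its local minimum at s = -3, with value -57.

-57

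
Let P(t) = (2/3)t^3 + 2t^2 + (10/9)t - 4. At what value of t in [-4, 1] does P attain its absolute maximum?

The derivative is 2t^2 + 4t + 10/9, which vanishes at t = -5/3 and t = -1/3.
Candidates: P(-4) = -172/9, P(-5/3) = -274/81, P(-1/3) = -338/81, P(1) = -2/9.
Hence the absolute maximum is -2/9 at t = 1.

1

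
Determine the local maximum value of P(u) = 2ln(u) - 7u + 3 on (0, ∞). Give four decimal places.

P'(u) = 2/u − 7 = 0 gives u = 2/7.
P''(u) = -2/u², which is negative for u > 0, so this is a local maximum.
P(2/7) = 2·ln(2/7) - 2 + 3 ≈ -1.5055.

-1.5055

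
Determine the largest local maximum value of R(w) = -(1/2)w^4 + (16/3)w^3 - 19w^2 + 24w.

R'(w) = -2w^3 + 16w^2 - 38w + 24. Setting R'(w) = 0 gives w ∈ {1, 3, 4}.
R''(w) = -6w^2 + 32w - 38. R''(1) = -12 < 0 ⇒ local maximum; R''(3) = 4 > 0 ⇒ local minimum; R''(4) = -6 < 0 ⇒ local maximum.
The largest local maximum is R(1) = 59/6.

59/6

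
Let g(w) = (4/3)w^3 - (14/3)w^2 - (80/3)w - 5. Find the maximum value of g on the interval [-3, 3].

1645/81

Differentiating, g'(w) = 4w^2 - (28/3)w - 80/3; whose only zero in [-3, 3] is w = -5/3.
Evaluating at the critical points and endpoints: g(-3) = -3,  g(-5/3) = 1645/81,  g(3) = -91.
Hence the absolute maximum is 1645/81 at w = -5/3.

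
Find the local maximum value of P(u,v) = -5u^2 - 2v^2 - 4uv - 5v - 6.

∂P/∂u = -10u - 4v = 0 and ∂P/∂v = -4u - 4v - 5 = 0, so (u, v) = (5/6, -25/12).
The Hessian has P_{uu} = -10, P_{vv} = -4, P_{uv} = -4, giving D = 24 > 0 with P_{uu} < 0, so the point is a local maximum.
P(5/6, -25/12) = -19/24.

-19/24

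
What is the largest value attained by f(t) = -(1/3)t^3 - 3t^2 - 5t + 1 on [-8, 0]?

59/3

The derivative is -t^2 - 6t - 5, which vanishes at t = -5 and t = -1.
Compare values at every candidate in [-8, 0]: f(-8) = 59/3, f(-5) = -22/3, f(-1) = 10/3, f(0) = 1.
The maximum over the interval is 59/3, attained at t = -8.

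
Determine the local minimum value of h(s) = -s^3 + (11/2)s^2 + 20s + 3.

Critical points: h'(s) = -3s^2 + 11s + 20 vanishes at s = -4/3, 5.
Second-derivative test with h''(s) = -6s + 11: h''(-4/3) = 19 > 0 ⇒ local minimum; h''(5) = -19 < 0 ⇒ local maximum.
So the local minimum value is h(-4/3) = -311/27.

-311/27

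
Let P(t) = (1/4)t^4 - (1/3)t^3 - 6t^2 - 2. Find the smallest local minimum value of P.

-166/3

P'(t) = t^3 - t^2 - 12t. Setting P'(t) = 0 gives t ∈ {-3, 0, 4}.
Since P''(t) = 3t^2 - 2t - 12, we get P''(-3) = 21 > 0 ⇒ local minimum; P''(0) = -12 < 0 ⇒ local maximum; P''(4) = 28 > 0 ⇒ local minimum.
Thus P has its smallest local minimum at t = 4, with value -166/3.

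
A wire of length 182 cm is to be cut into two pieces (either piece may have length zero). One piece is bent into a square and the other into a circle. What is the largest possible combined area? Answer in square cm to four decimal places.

2635.9242

Let x be the length used for the square. Square side x/4; circle radius (182−x)/(2π).
A(x) = (x/4)² + π·((182−x)/(2π))² = x²/16 + (182−x)²/(4π) for 0 ≤ x ≤ 182. A'(x) = x/8 − (182−x)/(2π) = 0 gives x = 4·182/(π+4) ≈ 101.9380.
A'' > 0, so the interior critical point is a minimum; the maximum is at an endpoint. A(0) = 2635.9242 and A(182) = 2070.2500, so the largest area is 2635.9242.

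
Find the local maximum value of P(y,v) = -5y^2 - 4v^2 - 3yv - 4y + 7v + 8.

∂P/∂y = -10y - 3v - 4 = 0 and ∂P/∂v = -3y - 8v + 7 = 0, so (y, v) = (-53/71, 82/71).
The Hessian has P_{yy} = -10, P_{vv} = -8, P_{yv} = -3, giving D = 71 > 0 with P_{yy} < 0, so the point is a local maximum.
P(-53/71, 82/71) = 961/71.

961/71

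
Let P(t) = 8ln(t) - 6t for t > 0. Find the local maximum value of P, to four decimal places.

P'(t) = 8/t − 6 = 0 gives t = 4/3.
P''(t) = -8/t², which is negative for t > 0, so this is a local maximum.
P(4/3) = 8·ln(4/3) - 8 ≈ -5.6985.

-5.6985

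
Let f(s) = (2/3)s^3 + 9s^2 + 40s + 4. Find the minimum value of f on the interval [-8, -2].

f'(s) = 2s^2 + 18s + 40, which vanishes at s = -5 and s = -4.
Candidates: f(-8) = -244/3, f(-5) = -163/3, f(-4) = -164/3, f(-2) = -136/3.
The minimum over the interval is -244/3, attained at s = -8.

-244/3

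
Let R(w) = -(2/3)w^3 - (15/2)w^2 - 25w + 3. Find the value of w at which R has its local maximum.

R'(w) = -2w^2 - 15w - 25. Setting R'(w) = 0 gives w ∈ {-5, -5/2}.
R''(w) = -4w - 15. R''(-5) = 5 > 0 ⇒ local minimum; R''(-5/2) = -5 < 0 ⇒ local maximum.
Thus R has its local maximum at w = -5/2, with value 697/24.

-5/2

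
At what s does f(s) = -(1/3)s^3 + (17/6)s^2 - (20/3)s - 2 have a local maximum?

Critical points: f'(s) = -s^2 + (17/3)s - 20/3 vanishes at s = 5/3, 4.
f''(s) = -2s + 17/3. f''(5/3) = 7/3 > 0 ⇒ local minimum; f''(4) = -7/3 < 0 ⇒ local maximum.
So the local maximum value is f(4) = -14/3.

4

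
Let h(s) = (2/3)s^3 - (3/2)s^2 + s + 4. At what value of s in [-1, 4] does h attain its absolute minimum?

-1

The derivative is 2s^2 - 3s + 1, which vanishes at s = 1/2 and s = 1.
Evaluating at the critical points and endpoints: h(-1) = 5/6; h(1/2) = 101/24; h(1) = 25/6; h(4) = 80/3.
So the minimum is h(-1) = 5/6.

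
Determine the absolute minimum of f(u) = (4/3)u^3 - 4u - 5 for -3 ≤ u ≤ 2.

The derivative is 4u^2 - 4, which vanishes at u = -1 and u = 1.
Candidates: f(-3) = -29; f(-1) = -7/3; f(1) = -23/3; f(2) = -7/3.
The minimum over the interval is -29, attained at u = -3.

-29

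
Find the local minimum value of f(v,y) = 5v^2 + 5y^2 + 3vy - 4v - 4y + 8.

∂f/∂v = 10v + 3y - 4 = 0 and ∂f/∂y = 3v + 10y - 4 = 0, so (v, y) = (4/13, 4/13).
The Hessian has f_{vv} = 10, f_{yy} = 10, f_{vy} = 3, giving D = 91 > 0 with f_{vv} > 0, so the point is a local minimum.
f(4/13, 4/13) = 88/13.

88/13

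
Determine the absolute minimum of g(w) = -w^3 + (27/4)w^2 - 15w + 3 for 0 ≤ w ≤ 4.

-13

g'(w) = -3w^2 + (27/2)w - 15, which vanishes at w = 2 and w = 5/2.
Compare values at every candidate in [0, 4]: g(0) = 3,  g(2) = -8,  g(5/2) = -127/16,  g(4) = -13.
The minimum over the interval is -13, attained at w = 4.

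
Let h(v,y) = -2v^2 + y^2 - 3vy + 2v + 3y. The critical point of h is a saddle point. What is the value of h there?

4/17

∂h/∂v = -4v - 3y + 2 = 0 and ∂h/∂y = -3v + 2y + 3 = 0, so (v, y) = (13/17, -6/17).
The Hessian has h_{vv} = -4, h_{yy} = 2, h_{vy} = -3, giving D = -17 < 0, so the point is a saddle point.
h(13/17, -6/17) = 4/17.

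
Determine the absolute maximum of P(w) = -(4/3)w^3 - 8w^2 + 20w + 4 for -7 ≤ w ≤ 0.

4

Differentiating, P'(w) = -4w^2 - 16w + 20; whose only zero in [-7, 0] is w = -5.
Evaluating at the critical points and endpoints: P(-7) = -212/3, P(-5) = -388/3, P(0) = 4.
The maximum over the interval is 4, attained at w = 0.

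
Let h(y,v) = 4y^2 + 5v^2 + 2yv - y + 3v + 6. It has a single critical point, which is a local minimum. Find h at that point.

409/76

∂h/∂y = 8y + 2v - 1 = 0 and ∂h/∂v = 2y + 10v + 3 = 0, so (y, v) = (4/19, -13/38).
The Hessian has h_{yy} = 8, h_{vv} = 10, h_{yv} = 2, giving D = 76 > 0 with h_{yy} > 0, so the point is a local minimum.
h(4/19, -13/38) = 409/76.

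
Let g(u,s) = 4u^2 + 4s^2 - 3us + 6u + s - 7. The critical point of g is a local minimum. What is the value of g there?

-551/55

∂g/∂u = 8u - 3s + 6 = 0 and ∂g/∂s = -3u + 8s + 1 = 0, so (u, s) = (-51/55, -26/55).
The Hessian has g_{uu} = 8, g_{ss} = 8, g_{us} = -3, giving D = 55 > 0 with g_{uu} > 0, so the point is a local minimum.
g(-51/55, -26/55) = -551/55.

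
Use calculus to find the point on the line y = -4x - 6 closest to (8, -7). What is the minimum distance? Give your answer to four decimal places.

7.5186

Minimize D(x)^2 = (x - 8)^2 + (-4x + 1)^2.
d/dx[D^2] = 2(x - 8) + 2·(-4)·(-4x + 1) = 0 ⇒ x = 12/17.
Then y = -150/17 and the distance is √(961/17) ≈ 7.5186.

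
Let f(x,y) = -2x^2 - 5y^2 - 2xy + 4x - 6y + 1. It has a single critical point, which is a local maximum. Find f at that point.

∂f/∂x = -4x - 2y + 4 = 0 and ∂f/∂y = -2x - 10y - 6 = 0, so (x, y) = (13/9, -8/9).
The Hessian has f_{xx} = -4, f_{yy} = -10, f_{xy} = -2, giving D = 36 > 0 with f_{xx} < 0, so the point is a local maximum.
f(13/9, -8/9) = 59/9.

59/9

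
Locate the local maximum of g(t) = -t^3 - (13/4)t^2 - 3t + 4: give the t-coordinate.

g'(t) = -3t^2 - (13/2)t - 3 = 0 at t = -3/2, -2/3.
Second-derivative test with g''(t) = -6t - 13/2: g''(-3/2) = 5/2 > 0 ⇒ local minimum; g''(-2/3) = -5/2 < 0 ⇒ local maximum.
The local maximum is g(-2/3) = 131/27.

-2/3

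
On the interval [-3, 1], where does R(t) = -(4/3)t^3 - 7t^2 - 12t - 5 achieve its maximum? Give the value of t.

-3

The derivative is -4t^2 - 14t - 12, which vanishes at t = -2 and t = -3/2.
Candidates: R(-3) = 4, R(-2) = 5/3, R(-3/2) = 7/4, R(1) = -76/3.
So the maximum is R(-3) = 4.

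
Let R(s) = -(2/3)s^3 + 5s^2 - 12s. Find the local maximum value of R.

R'(s) = -2s^2 + 10s - 12 = 0 at s = 2, 3.
Since R''(s) = -4s + 10, we get R''(2) = 2 > 0 ⇒ local minimum; R''(3) = -2 < 0 ⇒ local maximum.
So the local maximum value is R(3) = -9.

-9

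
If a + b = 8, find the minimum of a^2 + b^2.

With a + b = 8, a^2 + b^2 = a^2 + (8 − a)^2.
The derivative 2a − 2(8 − a) = 4a − 16 vanishes at a = 4; second derivative 4 > 0, a minimum.
The minimum is 2·(4)^2 = 32.

32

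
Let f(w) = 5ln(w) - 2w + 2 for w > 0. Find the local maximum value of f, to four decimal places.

1.5815

f'(w) = 5/w − 2 = 0 gives w = 5/2.
f''(w) = -5/w², which is negative for w > 0, so this is a local maximum.
f(5/2) = 5·ln(5/2) - 5 + 2 ≈ 1.5815.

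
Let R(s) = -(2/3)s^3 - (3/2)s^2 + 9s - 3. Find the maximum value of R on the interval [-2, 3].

The derivative is -2s^2 - 3s + 9, whose only zero in [-2, 3] is s = 3/2.
Compare values at every candidate in [-2, 3]: R(-2) = -65/3,  R(3/2) = 39/8,  R(3) = -15/2.
Hence the absolute maximum is 39/8 at s = 3/2.

39/8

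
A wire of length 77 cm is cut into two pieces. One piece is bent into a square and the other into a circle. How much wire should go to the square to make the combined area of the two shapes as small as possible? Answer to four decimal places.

Let x be the length used for the square. Square side x/4; circle radius (77−x)/(2π).
A(x) = (x/4)² + π·((77−x)/(2π))² = x²/16 + (77−x)²/(4π) for 0 ≤ x ≤ 77. A'(x) = x/8 − (77−x)/(2π) = 0 gives x = 4·77/(π+4) ≈ 43.1276.
A'' = 1/8 + 1/(2π) > 0, so this gives the minimum combined area; x ≈ 43.1276 cm to the square.

43.1276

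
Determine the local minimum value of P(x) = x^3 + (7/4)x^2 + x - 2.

P'(x) = 3x^2 + (7/2)x + 1. Setting P'(x) = 0 gives x ∈ {-2/3, -1/2}.
Since P''(x) = 6x + 7/2, we get P''(-2/3) = -1/2 < 0 ⇒ local maximum; P''(-1/2) = 1/2 > 0 ⇒ local minimum.
So the local minimum value is P(-1/2) = -35/16.

-35/16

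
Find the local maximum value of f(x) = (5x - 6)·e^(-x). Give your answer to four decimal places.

By the product rule, f'(x) = (-5x + 11)·e^(-x). Since e^(-x) > 0, the only critical point is x = 11/5.
f''(11/5) has the same sign as -5 < 0, so this is a local maximum.
f(11/5) = (5)·e^(-11/5) ≈ 0.5540.

0.5540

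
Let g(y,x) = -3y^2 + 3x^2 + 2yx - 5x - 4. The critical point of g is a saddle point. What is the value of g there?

-47/8

∂g/∂y = -6y + 2x = 0 and ∂g/∂x = 2y + 6x - 5 = 0, so (y, x) = (1/4, 3/4).
The Hessian has g_{yy} = -6, g_{xx} = 6, g_{yx} = 2, giving D = -40 < 0, so the point is a saddle point.
g(1/4, 3/4) = -47/8.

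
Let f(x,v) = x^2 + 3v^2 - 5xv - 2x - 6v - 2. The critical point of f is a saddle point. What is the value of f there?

∂f/∂x = 2x - 5v - 2 = 0 and ∂f/∂v = -5x + 6v - 6 = 0, so (x, v) = (-42/13, -22/13).
The Hessian has f_{xx} = 2, f_{vv} = 6, f_{xv} = -5, giving D = -13 < 0, so the point is a saddle point.
f(-42/13, -22/13) = 82/13.

82/13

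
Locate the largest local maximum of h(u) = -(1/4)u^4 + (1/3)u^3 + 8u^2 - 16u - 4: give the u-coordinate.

Critical points: h'(u) = -u^3 + u^2 + 16u - 16 vanishes at u = -4, 1, 4.
h''(u) = -3u^2 + 2u + 16. h''(-4) = -40 < 0 ⇒ local maximum; h''(1) = 15 > 0 ⇒ local minimum; h''(4) = -24 < 0 ⇒ local maximum.
So the largest local maximum value is h(-4) = 308/3.

-4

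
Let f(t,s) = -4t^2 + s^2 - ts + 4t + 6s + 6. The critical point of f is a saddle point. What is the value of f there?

-2/17

∂f/∂t = -8t - s + 4 = 0 and ∂f/∂s = -t + 2s + 6 = 0, so (t, s) = (14/17, -44/17).
The Hessian has f_{tt} = -8, f_{ss} = 2, f_{ts} = -1, giving D = -17 < 0, so the point is a saddle point.
f(14/17, -44/17) = -2/17.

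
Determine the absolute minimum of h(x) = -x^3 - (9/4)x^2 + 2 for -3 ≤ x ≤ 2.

-15

The derivative is -3x^2 - (9/2)x, which vanishes at x = -3/2 and x = 0.
Candidates: h(-3) = 35/4; h(-3/2) = 5/16; h(0) = 2; h(2) = -15.
The minimum over the interval is -15, attained at x = 2.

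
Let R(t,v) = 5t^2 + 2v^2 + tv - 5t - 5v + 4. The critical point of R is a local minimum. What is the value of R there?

2/13

∂R/∂t = 10t + v - 5 = 0 and ∂R/∂v = t + 4v - 5 = 0, so (t, v) = (5/13, 15/13).
The Hessian has R_{tt} = 10, R_{vv} = 4, R_{tv} = 1, giving D = 39 > 0 with R_{tt} > 0, so the point is a local minimum.
R(5/13, 15/13) = 2/13.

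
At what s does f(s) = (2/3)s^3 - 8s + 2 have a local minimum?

f'(s) = 2s^2 - 8. Setting f'(s) = 0 gives s ∈ {-2, 2}.
f''(s) = 4s. f''(-2) = -8 < 0 ⇒ local maximum; f''(2) = 8 > 0 ⇒ local minimum.
Thus f has its local minimum at s = 2, with value -26/3.

2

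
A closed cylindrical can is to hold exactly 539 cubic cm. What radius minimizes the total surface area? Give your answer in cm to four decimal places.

4.4103

With radius r and height h, πr²h = 539 so h = 539/(πr²), and S(r) = 2πr² + 2πrh = 2πr² + 2·539/r.
S'(r) = 4πr − 2·539/r² = 0 ⇒ r³ = 539/(2π), so r ≈ 4.4103 and h = 2r ≈ 8.8206.
S''(r) = 4π + 4·539/r³ > 0, so this is the minimum; S ≈ 366.6405.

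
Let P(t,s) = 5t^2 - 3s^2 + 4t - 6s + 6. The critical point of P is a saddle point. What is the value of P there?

∂P/∂t = 10t + 4 = 0 and ∂P/∂s = -6s - 6 = 0, so (t, s) = (-2/5, -1).
The Hessian has P_{tt} = 10, P_{ss} = -6, P_{ts} = 0, giving D = -60 < 0, so the point is a saddle point.
P(-2/5, -1) = 41/5.

41/5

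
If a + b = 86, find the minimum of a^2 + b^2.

3698

With a + b = 86, a^2 + b^2 = a^2 + (86 − a)^2.
The derivative 2a − 2(86 − a) = 4a − 172 vanishes at a = 43; second derivative 4 > 0, a minimum.
The minimum is 2·(43)^2 = 3698.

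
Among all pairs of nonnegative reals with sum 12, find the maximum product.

36

With x + y = 12, the product is P(x) = x(12 − x).
P'(x) = 12 − 2x = 0 gives x = 6; P'' = −2 < 0, so this is the maximum.
P = 6·6 = 36.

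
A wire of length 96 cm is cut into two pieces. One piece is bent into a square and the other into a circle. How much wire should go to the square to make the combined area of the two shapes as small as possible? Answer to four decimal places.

53.7695

Let x be the length used for the square. Square side x/4; circle radius (96−x)/(2π).
A(x) = (x/4)² + π·((96−x)/(2π))² = x²/16 + (96−x)²/(4π) for 0 ≤ x ≤ 96. A'(x) = x/8 − (96−x)/(2π) = 0 gives x = 4·96/(π+4) ≈ 53.7695.
A'' = 1/8 + 1/(2π) > 0, so this gives the minimum combined area; x ≈ 53.7695 cm to the square.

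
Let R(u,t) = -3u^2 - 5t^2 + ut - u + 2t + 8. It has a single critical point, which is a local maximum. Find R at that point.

487/59

∂R/∂u = -6u + t - 1 = 0 and ∂R/∂t = u - 10t + 2 = 0, so (u, t) = (-8/59, 11/59).
The Hessian has R_{uu} = -6, R_{tt} = -10, R_{ut} = 1, giving D = 59 > 0 with R_{uu} < 0, so the point is a local maximum.
R(-8/59, 11/59) = 487/59.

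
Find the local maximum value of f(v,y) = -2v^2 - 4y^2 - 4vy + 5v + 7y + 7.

∂f/∂v = -4v - 4y + 5 = 0 and ∂f/∂y = -4v - 8y + 7 = 0, so (v, y) = (3/4, 1/2).
The Hessian has f_{vv} = -4, f_{yy} = -8, f_{vy} = -4, giving D = 16 > 0 with f_{vv} < 0, so the point is a local maximum.
f(3/4, 1/2) = 85/8.

85/8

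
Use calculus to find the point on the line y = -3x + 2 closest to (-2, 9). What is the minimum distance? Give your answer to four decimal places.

0.3162

Minimize D(x)^2 = (x + 2)^2 + (-3x - 7)^2.
d/dx[D^2] = 2(x + 2) + 2·(-3)·(-3x - 7) = 0 ⇒ x = -23/10.
Then y = 89/10 and the distance is √(1/10) ≈ 0.3162.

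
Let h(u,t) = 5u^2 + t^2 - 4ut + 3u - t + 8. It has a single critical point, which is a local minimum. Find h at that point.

15/2

∂h/∂u = 10u - 4t + 3 = 0 and ∂h/∂t = -4u + 2t - 1 = 0, so (u, t) = (-1/2, -1/2).
The Hessian has h_{uu} = 10, h_{tt} = 2, h_{ut} = -4, giving D = 4 > 0 with h_{uu} > 0, so the point is a local minimum.
h(-1/2, -1/2) = 15/2.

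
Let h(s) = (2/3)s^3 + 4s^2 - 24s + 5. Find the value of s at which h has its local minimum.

Critical points: h'(s) = 2s^2 + 8s - 24 vanishes at s = -6, 2.
Since h''(s) = 4s + 8, we get h''(-6) = -16 < 0 ⇒ local maximum; h''(2) = 16 > 0 ⇒ local minimum.
The local minimum is h(2) = -65/3.

2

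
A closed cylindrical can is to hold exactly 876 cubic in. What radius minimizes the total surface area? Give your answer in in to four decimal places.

With radius r and height h, πr²h = 876 so h = 876/(πr²), and S(r) = 2πr² + 2πrh = 2πr² + 2·876/r.
S'(r) = 4πr − 2·876/r² = 0 ⇒ r³ = 876/(2π), so r ≈ 5.1853 and h = 2r ≈ 10.3706.
S''(r) = 4π + 4·876/r³ > 0, so this is the minimum; S ≈ 506.8163.

5.1853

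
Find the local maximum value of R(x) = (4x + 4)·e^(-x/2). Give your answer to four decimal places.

4.8522

By the product rule, R'(x) = (-2x + 2)·e^(-x/2). Since e^(-x/2) > 0, the only critical point is x = 1.
R''(1) has the same sign as -2 < 0, so this is a local maximum.
R(1) = (8)·e^(-1/2) ≈ 4.8522.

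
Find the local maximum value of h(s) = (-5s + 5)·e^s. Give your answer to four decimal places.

h'(s) = (-5)·e^s + (-5s + 5)·1·e^s = (-5s)·e^s. Since e^s > 0, the only critical point is s = 0.
h''(0) has the same sign as -5 < 0, so this is a local maximum.
h(0) = (5)·e^(0) ≈ 5.0000.

5.0000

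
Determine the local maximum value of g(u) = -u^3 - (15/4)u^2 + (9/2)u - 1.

g'(u) = -3u^2 - (15/2)u + 9/2 = 0 at u = -3, 1/2.
g''(u) = -6u - 15/2. g''(-3) = 21/2 > 0 ⇒ local minimum; g''(1/2) = -21/2 < 0 ⇒ local maximum.
So the local maximum value is g(1/2) = 3/16.

3/16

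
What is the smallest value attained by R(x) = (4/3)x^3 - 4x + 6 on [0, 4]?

10/3

The derivative is 4x^2 - 4, whose only zero in [0, 4] is x = 1.
Evaluating at the critical points and endpoints: R(0) = 6,  R(1) = 10/3,  R(4) = 226/3.
So the minimum is R(1) = 10/3.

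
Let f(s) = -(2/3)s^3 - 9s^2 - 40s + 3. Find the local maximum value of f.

185/3

f'(s) = -2s^2 - 18s - 40. Setting f'(s) = 0 gives s ∈ {-5, -4}.
f''(s) = -4s - 18. f''(-5) = 2 > 0 ⇒ local minimum; f''(-4) = -2 < 0 ⇒ local maximum.
The local maximum is f(-4) = 185/3.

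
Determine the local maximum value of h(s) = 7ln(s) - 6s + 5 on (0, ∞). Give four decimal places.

-0.9209

h'(s) = 7/s − 6 = 0 gives s = 7/6.
h''(s) = -7/s², which is negative for s > 0, so this is a local maximum.
h(7/6) = 7·ln(7/6) - 7 + 5 ≈ -0.9209.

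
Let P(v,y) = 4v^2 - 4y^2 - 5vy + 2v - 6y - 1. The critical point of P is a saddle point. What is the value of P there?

∂P/∂v = 8v - 5y + 2 = 0 and ∂P/∂y = -5v - 8y - 6 = 0, so (v, y) = (-46/89, -38/89).
The Hessian has P_{vv} = 8, P_{yy} = -8, P_{vy} = -5, giving D = -89 < 0, so the point is a saddle point.
P(-46/89, -38/89) = -21/89.

-21/89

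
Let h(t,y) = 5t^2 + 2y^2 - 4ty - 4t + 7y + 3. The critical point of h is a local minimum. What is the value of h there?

∂h/∂t = 10t - 4y - 4 = 0 and ∂h/∂y = -4t + 4y + 7 = 0, so (t, y) = (-1/2, -9/4).
The Hessian has h_{tt} = 10, h_{yy} = 4, h_{ty} = -4, giving D = 24 > 0 with h_{tt} > 0, so the point is a local minimum.
h(-1/2, -9/4) = -31/8.

-31/8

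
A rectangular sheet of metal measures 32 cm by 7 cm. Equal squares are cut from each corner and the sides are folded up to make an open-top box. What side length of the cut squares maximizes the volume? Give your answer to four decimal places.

With cut size x, the volume is V(x) = x(32 − 2x)(7 − 2x) for 0 < x < 3.5.
V'(x) = 12x^2 − 156x + 224. Setting V'(x) = 0 gives x ≈ 1.6437 (the root in (0, 3.5)).
V''(x) = 24x − 156 is negative there, so this is the maximum; V ≈ 175.2158.

1.6437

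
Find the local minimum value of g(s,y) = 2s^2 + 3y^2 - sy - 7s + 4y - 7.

-312/23

∂g/∂s = 4s - y - 7 = 0 and ∂g/∂y = -s + 6y + 4 = 0, so (s, y) = (38/23, -9/23).
The Hessian has g_{ss} = 4, g_{yy} = 6, g_{sy} = -1, giving D = 23 > 0 with g_{ss} > 0, so the point is a local minimum.
g(38/23, -9/23) = -312/23.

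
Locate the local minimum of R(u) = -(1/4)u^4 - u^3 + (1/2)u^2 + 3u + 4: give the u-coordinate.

-1

R'(u) = -u^3 - 3u^2 + u + 3. Setting R'(u) = 0 gives u ∈ {-3, -1, 1}.
R''(u) = -3u^2 - 6u + 1. R''(-3) = -8 < 0 ⇒ local maximum; R''(-1) = 4 > 0 ⇒ local minimum; R''(1) = -8 < 0 ⇒ local maximum.
Thus R has its local minimum at u = -1, with value 9/4.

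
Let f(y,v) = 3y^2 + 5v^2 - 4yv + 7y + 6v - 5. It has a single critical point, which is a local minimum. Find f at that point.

-741/44

∂f/∂y = 6y - 4v + 7 = 0 and ∂f/∂v = -4y + 10v + 6 = 0, so (y, v) = (-47/22, -16/11).
The Hessian has f_{yy} = 6, f_{vv} = 10, f_{yv} = -4, giving D = 44 > 0 with f_{yy} > 0, so the point is a local minimum.
f(-47/22, -16/11) = -741/44.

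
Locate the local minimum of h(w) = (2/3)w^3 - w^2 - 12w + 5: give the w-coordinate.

3

h'(w) = 2w^2 - 2w - 12 = 0 at w = -2, 3.
Second-derivative test with h''(w) = 4w - 2: h''(-2) = -10 < 0 ⇒ local maximum; h''(3) = 10 > 0 ⇒ local minimum.
So the local minimum value is h(3) = -22.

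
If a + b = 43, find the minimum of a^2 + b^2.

With a + b = 43, a^2 + b^2 = a^2 + (43 − a)^2.
The derivative 2a − 2(43 − a) = 4a − 86 vanishes at a = 43/2; second derivative 4 > 0, a minimum.
The minimum is 2·(43/2)^2 = 1849/2.

1849/2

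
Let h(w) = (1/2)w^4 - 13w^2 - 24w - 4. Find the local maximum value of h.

15/2

h'(w) = 2w^3 - 26w - 24 = 0 at w = -3, -1, 4.
Since h''(w) = 6w^2 - 26, we get h''(-3) = 28 > 0 ⇒ local minimum; h''(-1) = -20 < 0 ⇒ local maximum; h''(4) = 70 > 0 ⇒ local minimum.
Thus h has its local maximum at w = -1, with value 15/2.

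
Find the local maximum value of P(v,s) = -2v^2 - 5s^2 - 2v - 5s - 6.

∂P/∂v = -4v - 2 = 0 and ∂P/∂s = -10s - 5 = 0, so (v, s) = (-1/2, -1/2).
The Hessian has P_{vv} = -4, P_{ss} = -10, P_{vs} = 0, giving D = 40 > 0 with P_{vv} < 0, so the point is a local maximum.
P(-1/2, -1/2) = -17/4.

-17/4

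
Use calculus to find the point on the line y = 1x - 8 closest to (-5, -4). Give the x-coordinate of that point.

Minimize D(x)^2 = (x + 5)^2 + (x - 4)^2.
d/dx[D^2] = 2(x + 5) + 2·1·(x - 4) = 0 ⇒ x = -1/2.
Then y = -17/2 and the distance is √(81/2) ≈ 6.3640.

-1/2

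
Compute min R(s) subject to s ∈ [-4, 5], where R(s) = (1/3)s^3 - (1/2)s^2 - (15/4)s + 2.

-37/3

Differentiating, R'(s) = s^2 - s - 15/4; which vanishes at s = -3/2 and s = 5/2.
Compare values at every candidate in [-4, 5]: R(-4) = -37/3,  R(-3/2) = 43/8,  R(5/2) = -127/24,  R(5) = 149/12.
The minimum over the interval is -37/3, attained at s = -4.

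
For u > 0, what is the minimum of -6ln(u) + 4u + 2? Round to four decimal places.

h'(u) = -6/u + 4 = 0 gives u = 3/2.
h''(u) = 6/u², which is positive for u > 0, so this is a local minimum.
h(3/2) = -6·ln(3/2) + 6 + 2 ≈ 5.5672.

5.5672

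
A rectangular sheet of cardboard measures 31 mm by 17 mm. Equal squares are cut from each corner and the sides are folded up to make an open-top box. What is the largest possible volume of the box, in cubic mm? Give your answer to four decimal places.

840.0185

With cut size x, the volume is V(x) = x(31 − 2x)(17 − 2x) for 0 < x < 8.5.
V'(x) = 12x^2 − 192x + 527. Setting V'(x) = 0 gives x ≈ 3.5186 (the root in (0, 8.5)).
V''(x) = 24x − 192 is negative there, so this is the maximum; V ≈ 840.0185.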